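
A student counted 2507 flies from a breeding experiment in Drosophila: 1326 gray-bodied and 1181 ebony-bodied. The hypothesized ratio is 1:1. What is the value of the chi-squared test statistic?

Expected counts for N = 2507 under a 1:1 ratio (total parts = 2):
  gray-bodied: 2507 × 1/2 = 1253.5
  ebony-bodied: 2507 × 1/2 = 1253.5
χ² = Σ (O − E)² / E
  gray-bodied: (1326 − 1253.5)² / 1253.5 = 4.1933
  ebony-bodied: (1181 − 1253.5)² / 1253.5 = 4.1933
χ² = 4.1933 + 4.1933 = 8.3866 ≈ 8.387

8.387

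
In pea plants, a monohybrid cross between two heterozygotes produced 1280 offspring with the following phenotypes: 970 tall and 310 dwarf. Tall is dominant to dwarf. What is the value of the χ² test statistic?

For a monohybrid cross between heterozygotes with complete dominance, the expected phenotypic ratio is 3:1.
Total ratio parts = 4. Expected numbers out of 1280:
  tall: 1280 × 3/4 = 960
  dwarf: 1280 × 1/4 = 320
χ² = Σ (O − E)² / E
  tall: (970 − 960)² / 960 = 0.1042
  dwarf: (310 − 320)² / 320 = 0.3125
χ² = 0.1042 + 0.3125 = 0.4167 ≈ 0.417

0.417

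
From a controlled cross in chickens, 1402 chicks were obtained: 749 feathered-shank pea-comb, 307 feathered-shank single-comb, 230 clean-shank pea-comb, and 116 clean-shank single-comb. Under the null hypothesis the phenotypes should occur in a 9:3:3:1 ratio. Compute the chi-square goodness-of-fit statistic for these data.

22.697

The 9:3:3:1 ratio has 16 parts, so with N = 1402 the expected counts are:
  feathered-shank pea-comb: 1402 × 9/16 = 788.625
  feathered-shank single-comb: 1402 × 3/16 = 262.875
  clean-shank pea-comb: 1402 × 3/16 = 262.875
  clean-shank single-comb: 1402 × 1/16 = 87.625
χ² = Σ (O − E)² / E
  feathered-shank pea-comb: (749 − 788.625)² / 788.625 = 1.9910
  feathered-shank single-comb: (307 − 262.875)² / 262.875 = 7.4066
  clean-shank pea-comb: (230 − 262.875)² / 262.875 = 4.1113
  clean-shank single-comb: (116 − 87.625)² / 87.625 = 9.1885
χ² = 1.9910 + 7.4066 + 4.1113 + 9.1885 = 22.6974 ≈ 22.697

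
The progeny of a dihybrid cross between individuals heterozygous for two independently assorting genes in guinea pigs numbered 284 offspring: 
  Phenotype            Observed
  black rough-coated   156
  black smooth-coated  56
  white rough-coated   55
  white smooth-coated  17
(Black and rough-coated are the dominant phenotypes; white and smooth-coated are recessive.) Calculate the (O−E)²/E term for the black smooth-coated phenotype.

A dihybrid F₂ with independent assortment and complete dominance at both loci gives a 9:3:3:1 phenotypic ratio.
Total ratio parts = 16. Expected numbers out of 284:
  black rough-coated: 284 × 9/16 = 159.75
  black smooth-coated: 284 × 3/16 = 53.25
  white rough-coated: 284 × 3/16 = 53.25
  white smooth-coated: 284 × 1/16 = 17.75
Contribution of black smooth-coated: (56 − 53.25)² / 53.25 = 0.1420

0.142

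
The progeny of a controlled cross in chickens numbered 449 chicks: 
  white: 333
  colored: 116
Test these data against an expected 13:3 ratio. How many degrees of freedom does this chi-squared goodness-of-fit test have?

1

A goodness-of-fit test with 2 phenotype classes has df = 2 − 1 = 1.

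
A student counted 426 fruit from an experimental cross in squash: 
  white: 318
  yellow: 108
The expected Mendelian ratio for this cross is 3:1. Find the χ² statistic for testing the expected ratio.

0.028

Total ratio parts = 4. Expected numbers out of 426:
  white: 426 × 3/4 = 319.5
  yellow: 426 × 1/4 = 106.5
χ² = Σ (O − E)² / E
  white: (318 − 319.5)² / 319.5 = 0.0070
  yellow: (108 − 106.5)² / 106.5 = 0.0211
χ² = 0.0070 + 0.0211 = 0.0281 ≈ 0.028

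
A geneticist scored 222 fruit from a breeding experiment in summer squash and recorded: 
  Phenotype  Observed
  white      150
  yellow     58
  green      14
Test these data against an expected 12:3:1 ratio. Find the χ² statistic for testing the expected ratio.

Total ratio parts = 16. Expected numbers out of 222:
  white: 222 × 12/16 = 166.5
  yellow: 222 × 3/16 = 41.625
  green: 222 × 1/16 = 13.875
χ² = Σ (O − E)² / E
  white: (150 − 166.5)² / 166.5 = 1.6351
  yellow: (58 − 41.625)² / 41.625 = 6.4418
  green: (14 − 13.875)² / 13.875 = 0.0011
χ² = 1.6351 + 6.4418 + 0.0011 = 8.078

8.078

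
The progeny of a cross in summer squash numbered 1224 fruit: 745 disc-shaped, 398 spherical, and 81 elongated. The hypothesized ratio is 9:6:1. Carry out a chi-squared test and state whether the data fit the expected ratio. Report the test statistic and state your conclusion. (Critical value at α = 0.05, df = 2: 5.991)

The 9:6:1 ratio has 16 parts, so with N = 1224 the expected counts are:
  disc-shaped: 1224 × 9/16 = 688.5
  spherical: 1224 × 6/16 = 459
  elongated: 1224 × 1/16 = 76.5
χ² = Σ (O − E)² / E
  disc-shaped: (745 − 688.5)² / 688.5 = 4.6365
  spherical: (398 − 459)² / 459 = 8.1068
  elongated: (81 − 76.5)² / 76.5 = 0.2647
χ² = 4.6365 + 8.1068 + 0.2647 = 13.008
Degrees of freedom = 3 − 1 = 2; critical value at α = 0.05 is 5.991.
Since 13.008 > 5.991, we reject the null hypothesis — the data do not fit the 9:6:1 ratio.

13.008; not consistent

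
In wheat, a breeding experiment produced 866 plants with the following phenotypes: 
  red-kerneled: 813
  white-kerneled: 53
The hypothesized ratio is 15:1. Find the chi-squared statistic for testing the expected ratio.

0.025

The 15:1 ratio has 16 parts, so with N = 866 the expected counts are:
  red-kerneled: 866 × 15/16 = 811.875
  white-kerneled: 866 × 1/16 = 54.125
χ² = Σ (O − E)² / E
  red-kerneled: (813 − 811.875)² / 811.875 = 0.0016
  white-kerneled: (53 − 54.125)² / 54.125 = 0.0234
χ² = 0.0016 + 0.0234 = 0.025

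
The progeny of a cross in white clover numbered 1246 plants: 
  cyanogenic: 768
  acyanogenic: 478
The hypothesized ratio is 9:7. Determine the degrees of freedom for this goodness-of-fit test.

A goodness-of-fit test with 2 phenotype classes has df = 2 − 1 = 1.

1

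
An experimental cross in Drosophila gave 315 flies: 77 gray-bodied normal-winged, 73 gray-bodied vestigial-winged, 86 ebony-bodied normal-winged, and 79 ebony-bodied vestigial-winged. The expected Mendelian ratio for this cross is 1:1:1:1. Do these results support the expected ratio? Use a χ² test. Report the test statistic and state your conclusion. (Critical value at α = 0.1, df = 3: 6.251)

Expected counts for N = 315 under a 1:1:1:1 ratio (total parts = 4):
  gray-bodied normal-winged: 315 × 1/4 = 78.75
  gray-bodied vestigial-winged: 315 × 1/4 = 78.75
  ebony-bodied normal-winged: 315 × 1/4 = 78.75
  ebony-bodied vestigial-winged: 315 × 1/4 = 78.75
χ² = Σ (O − E)² / E
  gray-bodied normal-winged: (77 − 78.75)² / 78.75 = 0.0389
  gray-bodied vestigial-winged: (73 − 78.75)² / 78.75 = 0.4198
  ebony-bodied normal-winged: (86 − 78.75)² / 78.75 = 0.6675
  ebony-bodied vestigial-winged: (79 − 78.75)² / 78.75 = 0.0008
χ² = 0.0389 + 0.4198 + 0.6675 + 0.0008 = 1.127
Degrees of freedom = 4 − 1 = 3; critical value at α = 0.1 is 6.251.
Since 1.127 < 6.251, we fail to reject the null hypothesis — the data are consistent with the 1:1:1:1 ratio.

1.127; consistent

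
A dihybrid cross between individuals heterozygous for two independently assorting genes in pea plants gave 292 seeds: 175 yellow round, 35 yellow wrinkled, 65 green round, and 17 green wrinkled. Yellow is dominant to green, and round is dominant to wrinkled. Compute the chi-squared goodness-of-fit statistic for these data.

9.833

A dihybrid F₂ with independent assortment and complete dominance at both loci gives a 9:3:3:1 phenotypic ratio.
Under the 9:3:3:1 hypothesis (Σ ratio = 16, N = 292):
  yellow round: 292 × 9/16 = 164.25
  yellow wrinkled: 292 × 3/16 = 54.75
  green round: 292 × 3/16 = 54.75
  green wrinkled: 292 × 1/16 = 18.25
χ² = Σ (O − E)² / E
  yellow round: (175 − 164.25)² / 164.25 = 0.7036
  yellow wrinkled: (35 − 54.75)² / 54.75 = 7.1244
  green round: (65 − 54.75)² / 54.75 = 1.9189
  green wrinkled: (17 − 18.25)² / 18.25 = 0.0856
χ² = 0.7036 + 7.1244 + 1.9189 + 0.0856 = 9.8325 ≈ 9.833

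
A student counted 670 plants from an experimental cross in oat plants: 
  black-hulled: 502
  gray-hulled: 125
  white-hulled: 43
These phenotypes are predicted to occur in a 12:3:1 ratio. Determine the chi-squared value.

0.034

Total ratio parts = 16. Expected numbers out of 670:
  black-hulled: 670 × 12/16 = 502.5
  gray-hulled: 670 × 3/16 = 125.625
  white-hulled: 670 × 1/16 = 41.875
χ² = Σ (O − E)² / E
  black-hulled: (502 − 502.5)² / 502.5 = 0.0005
  gray-hulled: (125 − 125.625)² / 125.625 = 0.0031
  white-hulled: (43 − 41.875)² / 41.875 = 0.0302
χ² = 0.0005 + 0.0031 + 0.0302 = 0.0338 ≈ 0.034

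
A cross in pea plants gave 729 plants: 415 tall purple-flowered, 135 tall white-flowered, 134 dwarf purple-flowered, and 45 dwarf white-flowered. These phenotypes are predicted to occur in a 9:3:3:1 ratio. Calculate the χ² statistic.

The 9:3:3:1 ratio has 16 parts, so with N = 729 the expected counts are:
  tall purple-flowered: 729 × 9/16 = 410.0625
  tall white-flowered: 729 × 3/16 = 136.6875
  dwarf purple-flowered: 729 × 3/16 = 136.6875
  dwarf white-flowered: 729 × 1/16 = 45.5625
χ² = Σ (O − E)² / E
  tall purple-flowered: (415 − 410.0625)² / 410.0625 = 0.0595
  tall white-flowered: (135 − 136.6875)² / 136.6875 = 0.0208
  dwarf purple-flowered: (134 − 136.6875)² / 136.6875 = 0.0528
  dwarf white-flowered: (45 − 45.5625)² / 45.5625 = 0.0069
χ² = 0.0595 + 0.0208 + 0.0528 + 0.0069 = 0.140

0.140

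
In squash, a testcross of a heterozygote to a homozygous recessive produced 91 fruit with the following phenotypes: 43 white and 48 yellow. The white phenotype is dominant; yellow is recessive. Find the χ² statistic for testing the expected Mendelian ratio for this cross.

A testcross of a heterozygote (Aa × aa) gives a 1:1 phenotypic ratio.
Under the 1:1 hypothesis (Σ ratio = 2, N = 91):
  white: 91 × 1/2 = 45.5
  yellow: 91 × 1/2 = 45.5
χ² = Σ (O − E)² / E
  white: (43 − 45.5)² / 45.5 = 0.1374
  yellow: (48 − 45.5)² / 45.5 = 0.1374
χ² = 0.1374 + 0.1374 = 0.2748 ≈ 0.275

0.275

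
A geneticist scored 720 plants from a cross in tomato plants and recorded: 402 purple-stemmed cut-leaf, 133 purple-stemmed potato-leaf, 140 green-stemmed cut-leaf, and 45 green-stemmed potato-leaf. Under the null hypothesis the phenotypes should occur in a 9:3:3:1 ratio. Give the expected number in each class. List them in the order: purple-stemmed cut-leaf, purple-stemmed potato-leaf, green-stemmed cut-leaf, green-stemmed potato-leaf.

405, 135, 135, 45

Expected counts for N = 720 under a 9:3:3:1 ratio (total parts = 16):
  purple-stemmed cut-leaf: 720 × 9/16 = 405
  purple-stemmed potato-leaf: 720 × 3/16 = 135
  green-stemmed cut-leaf: 720 × 3/16 = 135
  green-stemmed potato-leaf: 720 × 1/16 = 45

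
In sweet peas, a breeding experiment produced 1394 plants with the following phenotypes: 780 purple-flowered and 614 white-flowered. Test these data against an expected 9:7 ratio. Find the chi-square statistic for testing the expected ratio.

The 9:7 ratio has 16 parts, so with N = 1394 the expected counts are:
  purple-flowered: 1394 × 9/16 = 784.125
  white-flowered: 1394 × 7/16 = 609.875
χ² = Σ (O − E)² / E
  purple-flowered: (780 − 784.125)² / 784.125 = 0.0217
  white-flowered: (614 − 609.875)² / 609.875 = 0.0279
χ² = 0.0217 + 0.0279 = 0.0496 ≈ 0.050

0.050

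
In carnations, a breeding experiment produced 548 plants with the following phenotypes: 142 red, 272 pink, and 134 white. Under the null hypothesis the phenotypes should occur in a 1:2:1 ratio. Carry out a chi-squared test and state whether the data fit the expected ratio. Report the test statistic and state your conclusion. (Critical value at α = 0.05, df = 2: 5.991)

Under the 1:2:1 hypothesis (Σ ratio = 4, N = 548):
  red: 548 × 1/4 = 137
  pink: 548 × 2/4 = 274
  white: 548 × 1/4 = 137
χ² = Σ (O − E)² / E
  red: (142 − 137)² / 137 = 0.1825
  pink: (272 − 274)² / 274 = 0.0146
  white: (134 − 137)² / 137 = 0.0657
χ² = 0.1825 + 0.0146 + 0.0657 = 0.2628 ≈ 0.263
Degrees of freedom = 3 − 1 = 2; critical value at α = 0.05 is 5.991.
Since 0.263 < 5.991, we fail to reject the null hypothesis — the data are consistent with the 1:2:1 ratio.

0.263; consistent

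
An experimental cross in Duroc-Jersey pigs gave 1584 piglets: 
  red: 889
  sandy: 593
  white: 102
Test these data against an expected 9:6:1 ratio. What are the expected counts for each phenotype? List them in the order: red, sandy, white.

Under the 9:6:1 hypothesis (Σ ratio = 16, N = 1584):
  red: 1584 × 9/16 = 891
  sandy: 1584 × 6/16 = 594
  white: 1584 × 1/16 = 99

891, 594, 99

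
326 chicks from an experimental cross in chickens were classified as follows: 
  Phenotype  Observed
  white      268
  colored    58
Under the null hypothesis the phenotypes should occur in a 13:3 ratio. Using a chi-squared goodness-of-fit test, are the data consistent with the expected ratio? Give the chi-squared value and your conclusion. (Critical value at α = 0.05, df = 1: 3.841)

Expected counts for N = 326 under a 13:3 ratio (total parts = 16):
  white: 326 × 13/16 = 264.875
  colored: 326 × 3/16 = 61.125
χ² = Σ (O − E)² / E
  white: (268 − 264.875)² / 264.875 = 0.0369
  colored: (58 − 61.125)² / 61.125 = 0.1598
χ² = 0.0369 + 0.1598 = 0.1967 ≈ 0.197
Degrees of freedom = 2 − 1 = 1; critical value at α = 0.05 is 3.841.
Since 0.197 < 3.841, we fail to reject the null hypothesis — the data are consistent with the 13:3 ratio.

0.197; consistent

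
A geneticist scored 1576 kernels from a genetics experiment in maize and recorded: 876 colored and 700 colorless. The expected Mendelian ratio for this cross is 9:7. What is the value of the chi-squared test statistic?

Under the 9:7 hypothesis (Σ ratio = 16, N = 1576):
  colored: 1576 × 9/16 = 886.5
  colorless: 1576 × 7/16 = 689.5
χ² = Σ (O − E)² / E
  colored: (876 − 886.5)² / 886.5 = 0.1244
  colorless: (700 − 689.5)² / 689.5 = 0.1599
χ² = 0.1244 + 0.1599 = 0.2843 ≈ 0.284

0.284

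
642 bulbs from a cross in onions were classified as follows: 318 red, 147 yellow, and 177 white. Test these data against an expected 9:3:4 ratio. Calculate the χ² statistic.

Total ratio parts = 16. Expected numbers out of 642:
  red: 642 × 9/16 = 361.125
  yellow: 642 × 3/16 = 120.375
  white: 642 × 4/16 = 160.5
χ² = Σ (O − E)² / E
  red: (318 − 361.125)² / 361.125 = 5.1499
  yellow: (147 − 120.375)² / 120.375 = 5.8890
  white: (177 − 160.5)² / 160.5 = 1.6963
χ² = 5.1499 + 5.8890 + 1.6963 = 12.7352 ≈ 12.735

12.735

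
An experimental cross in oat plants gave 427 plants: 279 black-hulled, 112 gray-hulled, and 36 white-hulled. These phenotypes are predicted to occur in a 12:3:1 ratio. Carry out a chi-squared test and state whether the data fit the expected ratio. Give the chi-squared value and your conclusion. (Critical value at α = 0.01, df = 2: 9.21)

21.303; not consistent

Expected counts for N = 427 under a 12:3:1 ratio (total parts = 16):
  black-hulled: 427 × 12/16 = 320.25
  gray-hulled: 427 × 3/16 = 80.0625
  white-hulled: 427 × 1/16 = 26.6875
χ² = Σ (O − E)² / E
  black-hulled: (279 − 320.25)² / 320.25 = 5.3132
  gray-hulled: (112 − 80.0625)² / 80.0625 = 12.7401
  white-hulled: (36 − 26.6875)² / 26.6875 = 3.2496
χ² = 5.3132 + 12.7401 + 3.2496 = 21.3029 ≈ 21.303
Degrees of freedom = 3 − 1 = 2; critical value at α = 0.01 is 9.21.
Since 21.303 > 9.21, we reject the null hypothesis — the data do not fit the 12:3:1 ratio.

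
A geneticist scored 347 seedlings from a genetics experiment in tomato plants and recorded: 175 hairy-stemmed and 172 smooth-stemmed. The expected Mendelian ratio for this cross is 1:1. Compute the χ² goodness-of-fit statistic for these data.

Expected counts for N = 347 under a 1:1 ratio (total parts = 2):
  hairy-stemmed: 347 × 1/2 = 173.5
  smooth-stemmed: 347 × 1/2 = 173.5
χ² = Σ (O − E)² / E
  hairy-stemmed: (175 − 173.5)² / 173.5 = 0.0130
  smooth-stemmed: (172 − 173.5)² / 173.5 = 0.0130
χ² = 0.0130 + 0.0130 = 0.026

0.026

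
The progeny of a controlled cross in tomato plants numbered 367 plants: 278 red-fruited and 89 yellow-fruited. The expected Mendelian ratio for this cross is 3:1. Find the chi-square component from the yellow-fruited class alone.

The 3:1 ratio has 4 parts, so with N = 367 the expected counts are:
  red-fruited: 367 × 3/4 = 275.25
  yellow-fruited: 367 × 1/4 = 91.75
Contribution of yellow-fruited: (89 − 91.75)² / 91.75 = 0.0824

0.082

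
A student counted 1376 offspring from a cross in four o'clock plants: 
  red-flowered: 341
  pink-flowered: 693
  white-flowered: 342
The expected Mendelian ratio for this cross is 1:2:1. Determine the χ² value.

0.074

Expected counts for N = 1376 under a 1:2:1 ratio (total parts = 4):
  red-flowered: 1376 × 1/4 = 344
  pink-flowered: 1376 × 2/4 = 688
  white-flowered: 1376 × 1/4 = 344
χ² = Σ (O − E)² / E
  red-flowered: (341 − 344)² / 344 = 0.0262
  pink-flowered: (693 − 688)² / 688 = 0.0363
  white-flowered: (342 − 344)² / 344 = 0.0116
χ² = 0.0262 + 0.0363 + 0.0116 = 0.0741 ≈ 0.074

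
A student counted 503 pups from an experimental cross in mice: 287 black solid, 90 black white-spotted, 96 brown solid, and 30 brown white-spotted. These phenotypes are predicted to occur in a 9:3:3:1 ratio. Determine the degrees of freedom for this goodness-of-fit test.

3

A goodness-of-fit test with 4 phenotype classes has df = 4 − 1 = 3.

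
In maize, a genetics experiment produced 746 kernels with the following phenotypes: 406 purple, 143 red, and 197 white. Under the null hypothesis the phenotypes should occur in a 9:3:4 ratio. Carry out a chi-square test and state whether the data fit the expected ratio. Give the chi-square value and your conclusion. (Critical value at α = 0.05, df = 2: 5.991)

1.103; consistent

Total ratio parts = 16. Expected numbers out of 746:
  purple: 746 × 9/16 = 419.625
  red: 746 × 3/16 = 139.875
  white: 746 × 4/16 = 186.5
χ² = Σ (O − E)² / E
  purple: (406 − 419.625)² / 419.625 = 0.4424
  red: (143 − 139.875)² / 139.875 = 0.0698
  white: (197 − 186.5)² / 186.5 = 0.5912
χ² = 0.4424 + 0.0698 + 0.5912 = 1.1034 ≈ 1.103
Degrees of freedom = 3 − 1 = 2; critical value at α = 0.05 is 5.991.
Since 1.103 < 5.991, we fail to reject the null hypothesis — the data are consistent with the 9:3:4 ratio.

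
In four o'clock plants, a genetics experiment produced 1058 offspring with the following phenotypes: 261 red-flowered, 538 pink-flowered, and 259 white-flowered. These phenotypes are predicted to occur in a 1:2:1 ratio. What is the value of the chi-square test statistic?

0.314

Expected counts for N = 1058 under a 1:2:1 ratio (total parts = 4):
  red-flowered: 1058 × 1/4 = 264.5
  pink-flowered: 1058 × 2/4 = 529
  white-flowered: 1058 × 1/4 = 264.5
χ² = Σ (O − E)² / E
  red-flowered: (261 − 264.5)² / 264.5 = 0.0463
  pink-flowered: (538 − 529)² / 529 = 0.1531
  white-flowered: (259 − 264.5)² / 264.5 = 0.1144
χ² = 0.0463 + 0.1531 + 0.1144 = 0.3138 ≈ 0.314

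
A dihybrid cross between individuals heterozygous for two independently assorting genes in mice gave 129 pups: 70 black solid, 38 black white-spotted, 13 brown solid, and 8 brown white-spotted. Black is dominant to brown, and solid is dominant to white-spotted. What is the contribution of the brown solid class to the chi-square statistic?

A dihybrid F₂ with independent assortment and complete dominance at both loci gives a 9:3:3:1 phenotypic ratio.
Under the 9:3:3:1 hypothesis (Σ ratio = 16, N = 129):
  black solid: 129 × 9/16 = 72.5625
  black white-spotted: 129 × 3/16 = 24.1875
  brown solid: 129 × 3/16 = 24.1875
  brown white-spotted: 129 × 1/16 = 8.0625
Contribution of brown solid: (13 − 24.1875)² / 24.1875 = 5.1746

5.175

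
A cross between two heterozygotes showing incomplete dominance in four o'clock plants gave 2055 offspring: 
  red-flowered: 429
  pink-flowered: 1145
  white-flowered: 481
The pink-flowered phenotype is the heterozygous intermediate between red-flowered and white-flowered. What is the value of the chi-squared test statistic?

With incomplete dominance, a heterozygote × heterozygote cross gives a 1:2:1 phenotypic ratio.
Total ratio parts = 4. Expected numbers out of 2055:
  red-flowered: 2055 × 1/4 = 513.75
  pink-flowered: 2055 × 2/4 = 1027.5
  white-flowered: 2055 × 1/4 = 513.75
χ² = Σ (O − E)² / E
  red-flowered: (429 − 513.75)² / 513.75 = 13.9807
  pink-flowered: (1145 − 1027.5)² / 1027.5 = 13.4367
  white-flowered: (481 − 513.75)² / 513.75 = 2.0877
χ² = 13.9807 + 13.4367 + 2.0877 = 29.5051 ≈ 29.505

29.505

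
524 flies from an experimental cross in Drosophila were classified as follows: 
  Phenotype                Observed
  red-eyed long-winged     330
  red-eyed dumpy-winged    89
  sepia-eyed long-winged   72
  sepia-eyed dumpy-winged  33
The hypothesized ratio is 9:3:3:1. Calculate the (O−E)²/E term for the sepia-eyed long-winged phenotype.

The 9:3:3:1 ratio has 16 parts, so with N = 524 the expected counts are:
  red-eyed long-winged: 524 × 9/16 = 294.75
  red-eyed dumpy-winged: 524 × 3/16 = 98.25
  sepia-eyed long-winged: 524 × 3/16 = 98.25
  sepia-eyed dumpy-winged: 524 × 1/16 = 32.75
Contribution of sepia-eyed long-winged: (72 − 98.25)² / 98.25 = 7.0134

7.013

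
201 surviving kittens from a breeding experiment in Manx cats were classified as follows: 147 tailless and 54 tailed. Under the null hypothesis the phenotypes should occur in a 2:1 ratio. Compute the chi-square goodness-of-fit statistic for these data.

Expected counts for N = 201 under a 2:1 ratio (total parts = 3):
  tailless: 201 × 2/3 = 134
  tailed: 201 × 1/3 = 67
χ² = Σ (O − E)² / E
  tailless: (147 − 134)² / 134 = 1.2612
  tailed: (54 − 67)² / 67 = 2.5224
χ² = 1.2612 + 2.5224 = 3.7836 ≈ 3.784

3.784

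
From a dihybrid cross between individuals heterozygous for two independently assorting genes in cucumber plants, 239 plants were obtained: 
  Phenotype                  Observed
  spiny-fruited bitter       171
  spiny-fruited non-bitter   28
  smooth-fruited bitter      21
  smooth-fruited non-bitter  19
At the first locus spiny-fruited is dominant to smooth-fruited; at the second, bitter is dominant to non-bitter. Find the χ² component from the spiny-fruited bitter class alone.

9.944

A dihybrid F₂ with independent assortment and complete dominance at both loci gives a 9:3:3:1 phenotypic ratio.
Total ratio parts = 16. Expected numbers out of 239:
  spiny-fruited bitter: 239 × 9/16 = 134.4375
  spiny-fruited non-bitter: 239 × 3/16 = 44.8125
  smooth-fruited bitter: 239 × 3/16 = 44.8125
  smooth-fruited non-bitter: 239 × 1/16 = 14.9375
Contribution of spiny-fruited bitter: (171 − 134.4375)² / 134.4375 = 9.9438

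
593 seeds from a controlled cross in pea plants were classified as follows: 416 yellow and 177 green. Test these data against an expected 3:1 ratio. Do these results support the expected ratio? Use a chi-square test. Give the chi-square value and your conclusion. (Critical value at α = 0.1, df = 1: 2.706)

7.434; not consistent

The 3:1 ratio has 4 parts, so with N = 593 the expected counts are:
  yellow: 593 × 3/4 = 444.75
  green: 593 × 1/4 = 148.25
χ² = Σ (O − E)² / E
  yellow: (416 − 444.75)² / 444.75 = 1.8585
  green: (177 − 148.25)² / 148.25 = 5.5755
χ² = 1.8585 + 5.5755 = 7.434
Degrees of freedom = 2 − 1 = 1; critical value at α = 0.1 is 2.706.
Since 7.434 > 2.706, we reject the null hypothesis — the data do not fit the 3:1 ratio.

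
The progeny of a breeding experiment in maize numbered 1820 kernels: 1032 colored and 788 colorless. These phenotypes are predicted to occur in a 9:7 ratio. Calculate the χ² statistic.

0.152

Total ratio parts = 16. Expected numbers out of 1820:
  colored: 1820 × 9/16 = 1023.75
  colorless: 1820 × 7/16 = 796.25
χ² = Σ (O − E)² / E
  colored: (1032 − 1023.75)² / 1023.75 = 0.0665
  colorless: (788 − 796.25)² / 796.25 = 0.0855
χ² = 0.0665 + 0.0855 = 0.152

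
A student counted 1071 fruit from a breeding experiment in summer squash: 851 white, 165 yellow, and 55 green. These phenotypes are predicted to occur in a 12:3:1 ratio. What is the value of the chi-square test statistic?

Under the 12:3:1 hypothesis (Σ ratio = 16, N = 1071):
  white: 1071 × 12/16 = 803.25
  yellow: 1071 × 3/16 = 200.8125
  green: 1071 × 1/16 = 66.9375
χ² = Σ (O − E)² / E
  white: (851 − 803.25)² / 803.25 = 2.8385
  yellow: (165 − 200.8125)² / 200.8125 = 6.3867
  green: (55 − 66.9375)² / 66.9375 = 2.1289
χ² = 2.8385 + 6.3867 + 2.1289 = 11.3541 ≈ 11.354

11.354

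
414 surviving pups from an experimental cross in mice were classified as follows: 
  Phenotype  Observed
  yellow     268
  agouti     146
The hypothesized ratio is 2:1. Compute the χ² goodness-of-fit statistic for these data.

0.696

Total ratio parts = 3. Expected numbers out of 414:
  yellow: 414 × 2/3 = 276
  agouti: 414 × 1/3 = 138
χ² = Σ (O − E)² / E
  yellow: (268 − 276)² / 276 = 0.2319
  agouti: (146 − 138)² / 138 = 0.4638
χ² = 0.2319 + 0.4638 = 0.6957 ≈ 0.696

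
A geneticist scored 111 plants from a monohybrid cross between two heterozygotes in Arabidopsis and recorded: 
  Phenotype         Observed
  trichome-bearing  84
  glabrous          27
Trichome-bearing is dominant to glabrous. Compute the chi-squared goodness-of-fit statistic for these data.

0.027

For a monohybrid cross between heterozygotes with complete dominance, the expected phenotypic ratio is 3:1.
Total ratio parts = 4. Expected numbers out of 111:
  trichome-bearing: 111 × 3/4 = 83.25
  glabrous: 111 × 1/4 = 27.75
χ² = Σ (O − E)² / E
  trichome-bearing: (84 − 83.25)² / 83.25 = 0.0068
  glabrous: (27 − 27.75)² / 27.75 = 0.0203
χ² = 0.0068 + 0.0203 = 0.0271 ≈ 0.027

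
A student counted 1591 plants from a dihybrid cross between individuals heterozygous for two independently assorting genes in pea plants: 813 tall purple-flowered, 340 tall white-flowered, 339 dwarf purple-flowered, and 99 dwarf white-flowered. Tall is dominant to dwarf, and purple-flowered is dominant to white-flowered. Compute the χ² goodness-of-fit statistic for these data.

18.879

A dihybrid F₂ with independent assortment and complete dominance at both loci gives a 9:3:3:1 phenotypic ratio.
Under the 9:3:3:1 hypothesis (Σ ratio = 16, N = 1591):
  tall purple-flowered: 1591 × 9/16 = 894.9375
  tall white-flowered: 1591 × 3/16 = 298.3125
  dwarf purple-flowered: 1591 × 3/16 = 298.3125
  dwarf white-flowered: 1591 × 1/16 = 99.4375
χ² = Σ (O − E)² / E
  tall purple-flowered: (813 − 894.9375)² / 894.9375 = 7.5019
  tall white-flowered: (340 − 298.3125)² / 298.3125 = 5.8256
  dwarf purple-flowered: (339 − 298.3125)² / 298.3125 = 5.5495
  dwarf white-flowered: (99 − 99.4375)² / 99.4375 = 0.0019
χ² = 7.5019 + 5.8256 + 5.5495 + 0.0019 = 18.8789 ≈ 18.879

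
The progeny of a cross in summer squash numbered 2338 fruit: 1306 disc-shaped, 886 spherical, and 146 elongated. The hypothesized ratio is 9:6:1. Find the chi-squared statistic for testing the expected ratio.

0.161

The 9:6:1 ratio has 16 parts, so with N = 2338 the expected counts are:
  disc-shaped: 2338 × 9/16 = 1315.125
  spherical: 2338 × 6/16 = 876.75
  elongated: 2338 × 1/16 = 146.125
χ² = Σ (O − E)² / E
  disc-shaped: (1306 − 1315.125)² / 1315.125 = 0.0633
  spherical: (886 − 876.75)² / 876.75 = 0.0976
  elongated: (146 − 146.125)² / 146.125 = 0.0001
χ² = 0.0633 + 0.0976 + 0.0001 = 0.161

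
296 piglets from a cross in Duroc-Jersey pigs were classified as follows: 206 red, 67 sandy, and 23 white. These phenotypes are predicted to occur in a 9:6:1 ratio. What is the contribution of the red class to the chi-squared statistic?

9.371

The 9:6:1 ratio has 16 parts, so with N = 296 the expected counts are:
  red: 296 × 9/16 = 166.5
  sandy: 296 × 6/16 = 111
  white: 296 × 1/16 = 18.5
Contribution of red: (206 − 166.5)² / 166.5 = 9.3709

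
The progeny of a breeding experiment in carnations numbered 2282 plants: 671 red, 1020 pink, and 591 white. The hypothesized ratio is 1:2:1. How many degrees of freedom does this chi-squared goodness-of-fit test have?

2

A goodness-of-fit test with 3 phenotype classes has df = 3 − 1 = 2.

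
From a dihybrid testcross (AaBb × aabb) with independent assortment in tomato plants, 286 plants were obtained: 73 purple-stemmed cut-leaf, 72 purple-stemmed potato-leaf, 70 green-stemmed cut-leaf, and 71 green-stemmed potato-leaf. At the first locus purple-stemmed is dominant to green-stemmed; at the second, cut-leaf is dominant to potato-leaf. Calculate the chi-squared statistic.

A dihybrid testcross with independent assortment gives a 1:1:1:1 ratio.
Expected counts for N = 286 under a 1:1:1:1 ratio (total parts = 4):
  purple-stemmed cut-leaf: 286 × 1/4 = 71.5
  purple-stemmed potato-leaf: 286 × 1/4 = 71.5
  green-stemmed cut-leaf: 286 × 1/4 = 71.5
  green-stemmed potato-leaf: 286 × 1/4 = 71.5
χ² = Σ (O − E)² / E
  purple-stemmed cut-leaf: (73 − 71.5)² / 71.5 = 0.0315
  purple-stemmed potato-leaf: (72 − 71.5)² / 71.5 = 0.0035
  green-stemmed cut-leaf: (70 − 71.5)² / 71.5 = 0.0315
  green-stemmed potato-leaf: (71 − 71.5)² / 71.5 = 0.0035
χ² = 0.0315 + 0.0035 + 0.0315 + 0.0035 = 0.070

0.070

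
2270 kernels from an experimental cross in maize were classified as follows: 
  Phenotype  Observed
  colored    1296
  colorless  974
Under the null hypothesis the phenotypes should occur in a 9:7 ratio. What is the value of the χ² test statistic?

Expected counts for N = 2270 under a 9:7 ratio (total parts = 16):
  colored: 2270 × 9/16 = 1276.875
  colorless: 2270 × 7/16 = 993.125
χ² = Σ (O − E)² / E
  colored: (1296 − 1276.875)² / 1276.875 = 0.2865
  colorless: (974 − 993.125)² / 993.125 = 0.3683
χ² = 0.2865 + 0.3683 = 0.6548 ≈ 0.655

0.655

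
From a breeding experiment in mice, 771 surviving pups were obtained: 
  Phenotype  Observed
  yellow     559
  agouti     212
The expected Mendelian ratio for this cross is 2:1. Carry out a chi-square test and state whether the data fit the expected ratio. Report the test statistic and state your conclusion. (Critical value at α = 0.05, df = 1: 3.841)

Expected counts for N = 771 under a 2:1 ratio (total parts = 3):
  yellow: 771 × 2/3 = 514
  agouti: 771 × 1/3 = 257
χ² = Σ (O − E)² / E
  yellow: (559 − 514)² / 514 = 3.9397
  agouti: (212 − 257)² / 257 = 7.8794
χ² = 3.9397 + 7.8794 = 11.8191 ≈ 11.819
Degrees of freedom = 2 − 1 = 1; critical value at α = 0.05 is 3.841.
Since 11.819 > 3.841, we reject the null hypothesis — the data do not fit the 2:1 ratio.

11.819; not consistent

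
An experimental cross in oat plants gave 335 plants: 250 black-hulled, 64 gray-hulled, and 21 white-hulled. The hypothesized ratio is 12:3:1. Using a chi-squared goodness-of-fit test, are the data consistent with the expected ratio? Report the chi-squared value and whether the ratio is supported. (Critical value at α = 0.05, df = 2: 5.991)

The 12:3:1 ratio has 16 parts, so with N = 335 the expected counts are:
  black-hulled: 335 × 12/16 = 251.25
  gray-hulled: 335 × 3/16 = 62.8125
  white-hulled: 335 × 1/16 = 20.9375
χ² = Σ (O − E)² / E
  black-hulled: (250 − 251.25)² / 251.25 = 0.0062
  gray-hulled: (64 − 62.8125)² / 62.8125 = 0.0225
  white-hulled: (21 − 20.9375)² / 20.9375 = 0.0002
χ² = 0.0062 + 0.0225 + 0.0002 = 0.0289 ≈ 0.029
Degrees of freedom = 3 − 1 = 2; critical value at α = 0.05 is 5.991.
Since 0.029 < 5.991, we fail to reject the null hypothesis — the data are consistent with the 12:3:1 ratio.

0.029; consistent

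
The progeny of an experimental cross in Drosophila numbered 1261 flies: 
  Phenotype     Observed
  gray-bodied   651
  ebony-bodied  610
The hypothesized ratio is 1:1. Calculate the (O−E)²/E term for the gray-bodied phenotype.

Total ratio parts = 2. Expected numbers out of 1261:
  gray-bodied: 1261 × 1/2 = 630.5
  ebony-bodied: 1261 × 1/2 = 630.5
Contribution of gray-bodied: (651 − 630.5)² / 630.5 = 0.6665

0.667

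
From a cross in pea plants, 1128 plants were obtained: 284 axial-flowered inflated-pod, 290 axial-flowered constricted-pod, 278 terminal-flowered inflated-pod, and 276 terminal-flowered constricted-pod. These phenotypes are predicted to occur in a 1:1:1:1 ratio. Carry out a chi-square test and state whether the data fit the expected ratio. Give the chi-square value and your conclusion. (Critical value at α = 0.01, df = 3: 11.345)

The 1:1:1:1 ratio has 4 parts, so with N = 1128 the expected counts are:
  axial-flowered inflated-pod: 1128 × 1/4 = 282
  axial-flowered constricted-pod: 1128 × 1/4 = 282
  terminal-flowered inflated-pod: 1128 × 1/4 = 282
  terminal-flowered constricted-pod: 1128 × 1/4 = 282
χ² = Σ (O − E)² / E
  axial-flowered inflated-pod: (284 − 282)² / 282 = 0.0142
  axial-flowered constricted-pod: (290 − 282)² / 282 = 0.2270
  terminal-flowered inflated-pod: (278 − 282)² / 282 = 0.0567
  terminal-flowered constricted-pod: (276 − 282)² / 282 = 0.1277
χ² = 0.0142 + 0.2270 + 0.0567 + 0.1277 = 0.4256 ≈ 0.426
Degrees of freedom = 4 − 1 = 3; critical value at α = 0.01 is 11.345.
Since 0.426 < 11.345, we fail to reject the null hypothesis — the data are consistent with the 1:1:1:1 ratio.

0.426; consistent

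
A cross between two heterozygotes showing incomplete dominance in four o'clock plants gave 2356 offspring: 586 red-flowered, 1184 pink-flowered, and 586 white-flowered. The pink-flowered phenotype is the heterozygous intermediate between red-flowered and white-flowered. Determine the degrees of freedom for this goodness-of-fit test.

With incomplete dominance, a heterozygote × heterozygote cross gives a 1:2:1 phenotypic ratio.
A goodness-of-fit test with 3 phenotype classes has df = 3 − 1 = 2.

2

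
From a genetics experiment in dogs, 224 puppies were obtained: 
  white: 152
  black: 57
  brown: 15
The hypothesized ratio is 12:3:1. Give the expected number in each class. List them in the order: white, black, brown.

Expected counts for N = 224 under a 12:3:1 ratio (total parts = 16):
  white: 224 × 12/16 = 168
  black: 224 × 3/16 = 42
  brown: 224 × 1/16 = 14

168, 42, 14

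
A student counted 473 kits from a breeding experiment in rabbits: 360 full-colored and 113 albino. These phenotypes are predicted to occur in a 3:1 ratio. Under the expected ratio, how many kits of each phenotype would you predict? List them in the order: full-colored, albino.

354.75, 118.25

Total ratio parts = 4. Expected numbers out of 473:
  full-colored: 473 × 3/4 = 354.75
  albino: 473 × 1/4 = 118.25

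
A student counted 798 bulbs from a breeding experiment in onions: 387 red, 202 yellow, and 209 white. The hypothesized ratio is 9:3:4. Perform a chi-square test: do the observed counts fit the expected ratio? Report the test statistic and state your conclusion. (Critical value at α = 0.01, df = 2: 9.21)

27.315; not consistent

The 9:3:4 ratio has 16 parts, so with N = 798 the expected counts are:
  red: 798 × 9/16 = 448.875
  yellow: 798 × 3/16 = 149.625
  white: 798 × 4/16 = 199.5
χ² = Σ (O − E)² / E
  red: (387 − 448.875)² / 448.875 = 8.5291
  yellow: (202 − 149.625)² / 149.625 = 18.3334
  white: (209 − 199.5)² / 199.5 = 0.4524
χ² = 8.5291 + 18.3334 + 0.4524 = 27.3149 ≈ 27.315
Degrees of freedom = 3 − 1 = 2; critical value at α = 0.01 is 9.21.
Since 27.315 > 9.21, we reject the null hypothesis — the data do not fit the 9:3:4 ratio.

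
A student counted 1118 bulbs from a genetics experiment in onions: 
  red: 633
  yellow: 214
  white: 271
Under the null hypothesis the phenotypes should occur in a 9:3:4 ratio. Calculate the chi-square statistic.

Under the 9:3:4 hypothesis (Σ ratio = 16, N = 1118):
  red: 1118 × 9/16 = 628.875
  yellow: 1118 × 3/16 = 209.625
  white: 1118 × 4/16 = 279.5
χ² = Σ (O − E)² / E
  red: (633 − 628.875)² / 628.875 = 0.0271
  yellow: (214 − 209.625)² / 209.625 = 0.0913
  white: (271 − 279.5)² / 279.5 = 0.2585
χ² = 0.0271 + 0.0913 + 0.2585 = 0.3769 ≈ 0.377

0.377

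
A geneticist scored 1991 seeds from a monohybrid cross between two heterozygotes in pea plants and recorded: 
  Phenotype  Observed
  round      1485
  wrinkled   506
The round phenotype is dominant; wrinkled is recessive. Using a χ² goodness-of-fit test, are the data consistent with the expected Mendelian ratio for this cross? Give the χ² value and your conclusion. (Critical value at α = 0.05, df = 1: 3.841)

For a monohybrid cross between heterozygotes with complete dominance, the expected phenotypic ratio is 3:1.
The 3:1 ratio has 4 parts, so with N = 1991 the expected counts are:
  round: 1991 × 3/4 = 1493.25
  wrinkled: 1991 × 1/4 = 497.75
χ² = Σ (O − E)² / E
  round: (1485 − 1493.25)² / 1493.25 = 0.0456
  wrinkled: (506 − 497.75)² / 497.75 = 0.1367
χ² = 0.0456 + 0.1367 = 0.1823 ≈ 0.182
Degrees of freedom = 2 − 1 = 1; critical value at α = 0.05 is 3.841.
Since 0.182 < 3.841, we fail to reject the null hypothesis — the data are consistent with the 3:1 ratio.

0.182; consistent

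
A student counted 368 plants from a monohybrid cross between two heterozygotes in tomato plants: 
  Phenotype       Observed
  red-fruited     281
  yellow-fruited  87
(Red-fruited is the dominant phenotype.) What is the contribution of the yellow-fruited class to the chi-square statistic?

0.272

For a monohybrid cross between heterozygotes with complete dominance, the expected phenotypic ratio is 3:1.
Expected counts for N = 368 under a 3:1 ratio (total parts = 4):
  red-fruited: 368 × 3/4 = 276
  yellow-fruited: 368 × 1/4 = 92
Contribution of yellow-fruited: (87 − 92)² / 92 = 0.2717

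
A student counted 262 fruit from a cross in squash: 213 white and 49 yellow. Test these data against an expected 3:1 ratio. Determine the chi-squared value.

5.542

The 3:1 ratio has 4 parts, so with N = 262 the expected counts are:
  white: 262 × 3/4 = 196.5
  yellow: 262 × 1/4 = 65.5
χ² = Σ (O − E)² / E
  white: (213 − 196.5)² / 196.5 = 1.3855
  yellow: (49 − 65.5)² / 65.5 = 4.1565
χ² = 1.3855 + 4.1565 = 5.542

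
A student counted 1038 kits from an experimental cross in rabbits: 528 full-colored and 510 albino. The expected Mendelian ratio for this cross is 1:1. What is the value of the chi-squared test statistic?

0.312

Expected counts for N = 1038 under a 1:1 ratio (total parts = 2):
  full-colored: 1038 × 1/2 = 519
  albino: 1038 × 1/2 = 519
χ² = Σ (O − E)² / E
  full-colored: (528 − 519)² / 519 = 0.1561
  albino: (510 − 519)² / 519 = 0.1561
χ² = 0.1561 + 0.1561 = 0.3122 ≈ 0.312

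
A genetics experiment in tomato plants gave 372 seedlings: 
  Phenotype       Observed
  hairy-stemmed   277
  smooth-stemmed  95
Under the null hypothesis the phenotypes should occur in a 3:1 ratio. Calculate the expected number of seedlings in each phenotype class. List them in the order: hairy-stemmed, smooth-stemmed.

Expected counts for N = 372 under a 3:1 ratio (total parts = 4):
  hairy-stemmed: 372 × 3/4 = 279
  smooth-stemmed: 372 × 1/4 = 93

279, 93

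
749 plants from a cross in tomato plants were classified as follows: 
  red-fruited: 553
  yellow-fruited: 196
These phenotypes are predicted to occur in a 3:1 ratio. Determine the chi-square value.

0.545

Expected counts for N = 749 under a 3:1 ratio (total parts = 4):
  red-fruited: 749 × 3/4 = 561.75
  yellow-fruited: 749 × 1/4 = 187.25
χ² = Σ (O − E)² / E
  red-fruited: (553 − 561.75)² / 561.75 = 0.1363
  yellow-fruited: (196 − 187.25)² / 187.25 = 0.4089
χ² = 0.1363 + 0.4089 = 0.5452 ≈ 0.545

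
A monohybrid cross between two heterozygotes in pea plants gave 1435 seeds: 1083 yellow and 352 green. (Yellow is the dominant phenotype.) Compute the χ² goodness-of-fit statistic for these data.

0.169

For a monohybrid cross between heterozygotes with complete dominance, the expected phenotypic ratio is 3:1.
The 3:1 ratio has 4 parts, so with N = 1435 the expected counts are:
  yellow: 1435 × 3/4 = 1076.25
  green: 1435 × 1/4 = 358.75
χ² = Σ (O − E)² / E
  yellow: (1083 − 1076.25)² / 1076.25 = 0.0423
  green: (352 − 358.75)² / 358.75 = 0.1270
χ² = 0.0423 + 0.1270 = 0.1693 ≈ 0.169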